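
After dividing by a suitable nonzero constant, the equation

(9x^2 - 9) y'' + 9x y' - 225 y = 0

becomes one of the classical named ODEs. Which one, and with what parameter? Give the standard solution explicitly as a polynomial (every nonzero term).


All three coefficients share the factor -9; dividing through by -9 gives  (1 - x^2) y'' - x y' + 25 y = 0.
This matches the Chebyshev equation (1 - x^2) y'' - x y' + n^2 y = 0 (note the -x y' term, not -2x y') with n^2 = 25, so n = 5; the polynomial solution is T_5(x).
With y = sum_k a_k x^k, matching x^k gives (k+2)(k+1) a_{k+2} = (k^2 - n^2) a_k = (k - 5)(k + 5) a_k. The right side vanishes at k = 5, so the series with the parity of 5 terminates at degree 5.
Standard normalization: leading coefficient of T_n is 2^(n-1), so a_5 = 2^4 = 16. Work downward with a_k = (k+1)(k+2) a_{k+2} / ((k - 5)(k + 5)):
  a_3 = (4)(5)(16) / ((3 - 5)(3 + 5)) = 320/(-16) = -20
  a_1 = (2)(3)(-20) / ((1 - 5)(1 + 5)) = -120/(-24) = 5
Hence T_5(x) = 16 x^5 - 20 x^3 + 5 x.

T_5(x); series = 16 x^5 - 20 x^3 + 5 x


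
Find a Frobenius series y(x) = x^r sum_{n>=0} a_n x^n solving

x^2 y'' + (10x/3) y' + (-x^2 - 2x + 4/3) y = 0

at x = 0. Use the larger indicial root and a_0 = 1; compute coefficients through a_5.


Write in Frobenius form y'' + (p(x)/x) y' + (q(x)/x^2) y = 0:
  p(x) = 10/3,  q(x) = -x^2 - 2x + 4/3.
Indicial equation: r(r-1) + (10/3) r + (4/3) = 0 -> roots r_1 = -1, r_2 = -4/3.
Take r = r_1 = -1. Let y(x) = x^r sum_{n>=0} a_n x^n with a_0 = 1.
Substitute y = x^r sum a_n x^n and match x^{r+n}. The recurrence is
  D(n) a_n - 2 a_{n-1} - 1 a_{n-2} = 0,  where D(n) = (r+n)(r+n-1) + (10/3)(r+n) + (4/3).
  a_n = [2 a_{n-1} + 1 a_{n-2}] / D(n).
Since the indicial polynomial factors as (r - r_1)(r - r_2), D(n) = (r_1 + n - r_1)(r_1 + n - r_2) = n(n + 1/3).
Evaluating step by step (a_0 = 1):
  n = 1: D(1) = 1(1 + 1/3) = 4/3; numerator = 2(1) = 2; a_1 = (2)/(4/3) = 3/2
  n = 2: D(2) = 2(2 + 1/3) = 14/3; numerator = 2(3/2) + 1(1) = 4; a_2 = (4)/(14/3) = 6/7
  n = 3: D(3) = 3(3 + 1/3) = 10; numerator = 2(6/7) + 1(3/2) = 45/14; a_3 = (45/14)/(10) = 9/28
  n = 4: D(4) = 4(4 + 1/3) = 52/3; numerator = 2(9/28) + 1(6/7) = 3/2; a_4 = (3/2)/(52/3) = 9/104
  n = 5: D(5) = 5(5 + 1/3) = 80/3; numerator = 2(9/104) + 1(9/28) = 45/91; a_5 = (45/91)/(80/3) = 27/1456

r = -1; a_0 = 1; a_1 = 3/2; a_2 = 6/7; a_3 = 9/28; a_4 = 9/104; a_5 = 27/1456


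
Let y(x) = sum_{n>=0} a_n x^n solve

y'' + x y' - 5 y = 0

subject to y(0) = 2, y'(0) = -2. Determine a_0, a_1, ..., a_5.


Ansatz: y(x) = sum_{n>=0} a_n x^n, so y'(x) = sum_{n>=1} n a_n x^(n-1) and y''(x) = sum_{n>=2} n(n-1) a_n x^(n-2).
Substitute into P(x) y'' + Q(x) y' + R(x) y = 0 with P(x) = 1, Q(x) = x, R(x) = -5, and match powers of x.
Initial conditions: a_0 = 2, a_1 = -2.
Setting the coefficient of each power of x to zero and solving order by order (substituting the coefficients already found):
  x^0: 2 a_2 - 5 a_0 = 0  ->  2 a_2 = 5 a_0 = 10  ->  a_2 = 5
  x^1: 6 a_3 - 4 a_1 = 0  ->  6 a_3 = 4 a_1 = -8  ->  a_3 = -4/3
  x^2: 12 a_4 - 3 a_2 = 0  ->  12 a_4 = 3 a_2 = 15  ->  a_4 = 5/4
  x^3: 20 a_5 - 2 a_3 = 0  ->  20 a_5 = 2 a_3 = -8/3  ->  a_5 = -2/15
Truncated series: y(x) = 2 - 2 x + 5 x^2 - (4/3) x^3 + (5/4) x^4 - (2/15) x^5 + O(x^6).

a_0 = 2; a_1 = -2; a_2 = 5; a_3 = -4/3; a_4 = 5/4; a_5 = -2/15


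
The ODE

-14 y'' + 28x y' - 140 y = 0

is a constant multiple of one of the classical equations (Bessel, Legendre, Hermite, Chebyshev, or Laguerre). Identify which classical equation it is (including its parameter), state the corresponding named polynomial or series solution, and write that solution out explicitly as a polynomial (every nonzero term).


All three coefficients share the factor -14; dividing through by -14 gives  y'' - 2x y' + 10 y = 0.
This matches the Hermite equation y'' - 2x y' + 2n y = 0 with 2n = 10, so n = 5; the polynomial solution is H_5(x).
With y = sum_k a_k x^k, matching x^k gives (k+2)(k+1) a_{k+2} = 2(k - n) a_k = 2(k - 5) a_k. The right side vanishes at k = 5, so the series with the parity of 5 terminates at degree 5.
Standard normalization: leading coefficient of H_n is 2^n, so a_5 = 2^5 = 32. Work downward with a_k = (k+1)(k+2) a_{k+2} / (2(k - n)):
  a_3 = (4)(5)(32) / (2(3 - 5)) = 640/(-4) = -160
  a_1 = (2)(3)(-160) / (2(1 - 5)) = -960/(-8) = 120
Hence H_5(x) = 32 x^5 - 160 x^3 + 120 x.

H_5(x); series = 32 x^5 - 160 x^3 + 120 x


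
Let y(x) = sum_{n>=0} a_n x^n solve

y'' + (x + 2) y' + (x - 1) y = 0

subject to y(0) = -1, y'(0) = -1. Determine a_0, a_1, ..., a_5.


Ansatz: y(x) = sum_{n>=0} a_n x^n, so y'(x) = sum_{n>=1} n a_n x^(n-1) and y''(x) = sum_{n>=2} n(n-1) a_n x^(n-2).
Substitute into P(x) y'' + Q(x) y' + R(x) y = 0 with P(x) = 1, Q(x) = x + 2, R(x) = x - 1, and match powers of x.
Initial conditions: a_0 = -1, a_1 = -1.
Setting the coefficient of each power of x to zero and solving order by order (substituting the coefficients already found):
  x^0: 2 a_2 + 2 a_1 - a_0 = 0  ->  2 a_2 = -2 a_1 + a_0 = 1  ->  a_2 = 1/2
  x^1: 6 a_3 + 4 a_2 + a_0 = 0  ->  6 a_3 = -4 a_2 - a_0 = -1  ->  a_3 = -1/6
  x^2: 12 a_4 + 6 a_3 + a_2 + a_1 = 0  ->  12 a_4 = -6 a_3 - a_2 - a_1 = 3/2  ->  a_4 = 1/8
  x^3: 20 a_5 + 8 a_4 + 2 a_3 + a_2 = 0  ->  20 a_5 = -8 a_4 - 2 a_3 - a_2 = -7/6  ->  a_5 = -7/120
Truncated series: y(x) = -1 - x + (1/2) x^2 - (1/6) x^3 + (1/8) x^4 - (7/120) x^5 + O(x^6).

a_0 = -1; a_1 = -1; a_2 = 1/2; a_3 = -1/6; a_4 = 1/8; a_5 = -7/120


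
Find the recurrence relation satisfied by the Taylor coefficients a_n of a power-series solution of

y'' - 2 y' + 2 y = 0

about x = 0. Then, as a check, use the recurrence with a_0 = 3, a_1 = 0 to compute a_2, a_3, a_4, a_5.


Substitute y = sum_n a_n x^n.
y''(x) has coefficient (n+2)(n+1) a_{n+2} at x^n;
-2 y'(x) has coefficient -2 (n+1) a_{n+1} at x^n;
2 y(x) has coefficient 2 a_n at x^n.
Matching x^n: (n+2)(n+1) a_{n+2} - 2 (n+1) a_{n+1} + 2 a_n = 0.
Thus a_{n+2} = [2 (n+1) a_{n+1} - 2 a_n] / ((n+1)(n+2)).

Check with a_0 = 3, a_1 = 0 (apply the recurrence for n = 0, 1, 2, 3): a_0 = 3, a_1 = 0, a_2 = -3, a_3 = -2, a_4 = -1/2, a_5 = 0.

a_(n+2) = [2 (n+1) a_(n+1) - 2 a_n] / ((n+1)(n+2)); check: a_0 = 3, a_1 = 0, a_2 = -3, a_3 = -2, a_4 = -1/2, a_5 = 0


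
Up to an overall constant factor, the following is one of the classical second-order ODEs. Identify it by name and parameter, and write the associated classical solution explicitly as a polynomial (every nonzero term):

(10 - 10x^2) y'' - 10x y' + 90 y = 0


All three coefficients share the factor 10; dividing through by 10 gives  (1 - x^2) y'' - x y' + 9 y = 0.
This matches the Chebyshev equation (1 - x^2) y'' - x y' + n^2 y = 0 (note the -x y' term, not -2x y') with n^2 = 9, so n = 3; the polynomial solution is T_3(x).
With y = sum_k a_k x^k, matching x^k gives (k+2)(k+1) a_{k+2} = (k^2 - n^2) a_k = (k - 3)(k + 3) a_k. The right side vanishes at k = 3, so the series with the parity of 3 terminates at degree 3.
Standard normalization: leading coefficient of T_n is 2^(n-1), so a_3 = 2^2 = 4. Work downward with a_k = (k+1)(k+2) a_{k+2} / ((k - 3)(k + 3)):
  a_1 = (2)(3)(4) / ((1 - 3)(1 + 3)) = 24/(-8) = -3
Hence T_3(x) = 4 x^3 - 3 x.

T_3(x); series = 4 x^3 - 3 x


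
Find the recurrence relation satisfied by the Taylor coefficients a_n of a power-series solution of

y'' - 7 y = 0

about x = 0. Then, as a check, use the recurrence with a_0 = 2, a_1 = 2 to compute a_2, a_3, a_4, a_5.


Substitute y = sum_n a_n x^n into y'' + (const) y = 0.
y''(x) = sum_{n>=0} (n+2)(n+1) a_{n+2} x^n.
The ODE becomes sum_n [(n+2)(n+1) a_{n+2} - 7 a_n] x^n = 0.
Setting each coefficient to zero gives the recurrence:
  (n+2)(n+1) a_{n+2} - 7 a_n = 0,
  a_{n+2} = 7 / ((n+1)(n+2)) a_n.

Check with a_0 = 2, a_1 = 2 (apply the recurrence for n = 0, 1, 2, 3): a_0 = 2, a_1 = 2, a_2 = 7, a_3 = 7/3, a_4 = 49/12, a_5 = 49/60.

a_{n+2} = 7/((n+1)(n+2)) * a_n; check: a_0 = 2, a_1 = 2, a_2 = 7, a_3 = 7/3, a_4 = 49/12, a_5 = 49/60


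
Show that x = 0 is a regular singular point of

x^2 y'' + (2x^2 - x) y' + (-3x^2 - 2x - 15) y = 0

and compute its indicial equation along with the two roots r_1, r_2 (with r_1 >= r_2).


Divide by x^2 to reach normal form y'' + P_1(x) y' + P_2(x) y = 0 with P_1(x) = 2 - 1/x and P_2(x) = -3 - 2/x - 15/x^2.
x = 0 is a singular point because the y'-coefficient 2 - 1/x has a pole at x = 0 and the y-coefficient -3 - 2/x - 15/x^2 has a pole at x = 0.
It is a regular singular point because x P_1(x) = p(x) = 2x - 1 and x^2 P_2(x) = q(x) = -3x^2 - 2x - 15 are polynomials, hence analytic at x = 0.
p(0) = -1,  q(0) = -15.
Indicial equation: r(r-1) + p(0) r + q(0) = 0, i.e. r^2 + (p(0) - 1) r + q(0) = 0, i.e. r^2 - 2 r - 15 = 0.
Discriminant: (-2)^2 - 4(-15) = 64, so r = (2 ± 8)/2.
Solving: r_1 = 5, r_2 = -3.

indicial: r^2 - 2 r - 15 = 0; roots r_1 = 5, r_2 = -3


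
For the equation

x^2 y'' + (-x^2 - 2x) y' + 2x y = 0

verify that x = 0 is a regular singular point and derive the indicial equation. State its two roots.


Divide by x^2 to reach normal form y'' + P_1(x) y' + P_2(x) y = 0 with P_1(x) = -1 - 2/x and P_2(x) = 2/x.
x = 0 is a singular point because the y'-coefficient -1 - 2/x has a pole at x = 0 and the y-coefficient 2/x has a pole at x = 0.
It is a regular singular point because x P_1(x) = p(x) = -x - 2 and x^2 P_2(x) = q(x) = 2x are polynomials, hence analytic at x = 0.
p(0) = -2,  q(0) = 0.
Indicial equation: r(r-1) + p(0) r + q(0) = 0, i.e. r^2 + (p(0) - 1) r + q(0) = 0, i.e. r^2 - 3 r = 0.
Discriminant: (-3)^2 - 4(0) = 9, so r = (3 ± 3)/2.
Solving: r_1 = 3, r_2 = 0.

indicial: r^2 - 3 r = 0; roots r_1 = 3, r_2 = 0


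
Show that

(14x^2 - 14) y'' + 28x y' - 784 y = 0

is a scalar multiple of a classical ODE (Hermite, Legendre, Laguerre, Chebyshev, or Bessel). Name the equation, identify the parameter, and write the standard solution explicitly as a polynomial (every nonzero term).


All three coefficients share the factor -14; dividing through by -14 gives  (1 - x^2) y'' - 2x y' + 56 y = 0.
This matches the Legendre equation (1 - x^2) y'' - 2x y' + n(n+1) y = 0 (note the -2x y' term) with n(n+1) = 56, so n = 7; the polynomial solution is P_7(x).
With y = sum_k a_k x^k, matching x^k gives (k+2)(k+1) a_{k+2} = [k(k+1) - n(n+1)] a_k = (k - 7)(k + 8) a_k. The right side vanishes at k = 7, so the series with the parity of 7 terminates at degree 7.
Standard normalization (P_n(1) = 1): leading coefficient (2n)!/(2^n (n!)^2) = 87178291200/(128*25401600) = 429/16, so a_7 = 429/16. Work downward with a_k = (k+1)(k+2) a_{k+2} / ((k - 7)(k + 8)):
  a_5 = (6)(7)(429/16) / ((5 - 7)(5 + 8)) = (9009/8)/(-26) = -693/16
  a_3 = (4)(5)(-693/16) / ((3 - 7)(3 + 8)) = (-3465/4)/(-44) = 315/16
  a_1 = (2)(3)(315/16) / ((1 - 7)(1 + 8)) = (945/8)/(-54) = -35/16
Hence P_7(x) = 429 x^7/16 - 693 x^5/16 + 315 x^3/16 - 35 x/16.

P_7(x); series = 429 x^7/16 - 693 x^5/16 + 315 x^3/16 - 35 x/16


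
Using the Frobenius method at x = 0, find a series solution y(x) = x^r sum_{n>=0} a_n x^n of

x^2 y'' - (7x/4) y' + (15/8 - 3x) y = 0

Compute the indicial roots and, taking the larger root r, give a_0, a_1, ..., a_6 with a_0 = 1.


Write in Frobenius form y'' + (p(x)/x) y' + (q(x)/x^2) y = 0:
  p(x) = -7/4,  q(x) = 15/8 - 3x.
Indicial equation: r(r-1) + (-7/4) r + (15/8) = 0 -> roots r_1 = 3/2, r_2 = 5/4.
Take r = r_1 = 3/2. Let y(x) = x^r sum_{n>=0} a_n x^n with a_0 = 1.
Substitute y = x^r sum a_n x^n and match x^{r+n}. The recurrence is
  D(n) a_n - 3 a_{n-1} = 0,  where D(n) = (r+n)(r+n-1) + (-7/4)(r+n) + (15/8).
  a_n = 3 / D(n) * a_{n-1}.
Since the indicial polynomial factors as (r - r_1)(r - r_2), D(n) = (r_1 + n - r_1)(r_1 + n - r_2) = n(n + 1/4).
Evaluating step by step (a_0 = 1):
  n = 1: D(1) = 1(1 + 1/4) = 5/4; numerator = 3(1) = 3; a_1 = (3)/(5/4) = 12/5
  n = 2: D(2) = 2(2 + 1/4) = 9/2; numerator = 3(12/5) = 36/5; a_2 = (36/5)/(9/2) = 8/5
  n = 3: D(3) = 3(3 + 1/4) = 39/4; numerator = 3(8/5) = 24/5; a_3 = (24/5)/(39/4) = 32/65
  n = 4: D(4) = 4(4 + 1/4) = 17; numerator = 3(32/65) = 96/65; a_4 = (96/65)/(17) = 96/1105
  n = 5: D(5) = 5(5 + 1/4) = 105/4; numerator = 3(96/1105) = 288/1105; a_5 = (288/1105)/(105/4) = 384/38675
  n = 6: D(6) = 6(6 + 1/4) = 75/2; numerator = 3(384/38675) = 1152/38675; a_6 = (1152/38675)/(75/2) = 768/966875

r = 3/2; a_0 = 1; a_1 = 12/5; a_2 = 8/5; a_3 = 32/65; a_4 = 96/1105; a_5 = 384/38675; a_6 = 768/966875


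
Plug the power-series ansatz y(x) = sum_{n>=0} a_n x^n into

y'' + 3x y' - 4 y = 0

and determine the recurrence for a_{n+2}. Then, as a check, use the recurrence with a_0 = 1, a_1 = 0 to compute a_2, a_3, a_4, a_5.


Substitute y = sum_n a_n x^n.
y''(x) has coefficient (n+2)(n+1) a_{n+2} at x^n;
3 x y'(x) has coefficient 3 n a_n at x^n (shift);
-4 y(x) has coefficient -4 a_n at x^n.
Matching x^n: (n+2)(n+1) a_{n+2} + (3n - 4) a_n = 0.
Thus a_{n+2} = (-3n + 4) / ((n+1)(n+2)) * a_n.

Check with a_0 = 1, a_1 = 0 (apply the recurrence for n = 0, 1, 2, 3): a_0 = 1, a_1 = 0, a_2 = 2, a_3 = 0, a_4 = -1/3, a_5 = 0.

a_(n+2) = (-3n + 4) / ((n+1)(n+2)) * a_n; check: a_0 = 1, a_1 = 0, a_2 = 2, a_3 = 0, a_4 = -1/3, a_5 = 0


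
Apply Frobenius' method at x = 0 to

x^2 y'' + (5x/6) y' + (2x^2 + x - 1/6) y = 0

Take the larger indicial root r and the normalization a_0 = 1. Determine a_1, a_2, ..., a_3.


Write in Frobenius form y'' + (p(x)/x) y' + (q(x)/x^2) y = 0:
  p(x) = 5/6,  q(x) = 2x^2 + x - 1/6.
Indicial equation: r(r-1) + (5/6) r + (-1/6) = 0 -> roots r_1 = 1/2, r_2 = -1/3.
Take r = r_1 = 1/2. Let y(x) = x^r sum_{n>=0} a_n x^n with a_0 = 1.
Substitute y = x^r sum a_n x^n and match x^{r+n}. The recurrence is
  D(n) a_n + 1 a_{n-1} + 2 a_{n-2} = 0,  where D(n) = (r+n)(r+n-1) + (5/6)(r+n) + (-1/6).
  a_n = [-1 a_{n-1} - 2 a_{n-2}] / D(n).
Since the indicial polynomial factors as (r - r_1)(r - r_2), D(n) = (r_1 + n - r_1)(r_1 + n - r_2) = n(n + 5/6).
Evaluating step by step (a_0 = 1):
  n = 1: D(1) = 1(1 + 5/6) = 11/6; numerator = -1(1) = -1; a_1 = (-1)/(11/6) = -6/11
  n = 2: D(2) = 2(2 + 5/6) = 17/3; numerator = -1(-6/11) - 2(1) = -16/11; a_2 = (-16/11)/(17/3) = -48/187
  n = 3: D(3) = 3(3 + 5/6) = 23/2; numerator = -1(-48/187) - 2(-6/11) = 252/187; a_3 = (252/187)/(23/2) = 504/4301

r = 1/2; a_0 = 1; a_1 = -6/11; a_2 = -48/187; a_3 = 504/4301


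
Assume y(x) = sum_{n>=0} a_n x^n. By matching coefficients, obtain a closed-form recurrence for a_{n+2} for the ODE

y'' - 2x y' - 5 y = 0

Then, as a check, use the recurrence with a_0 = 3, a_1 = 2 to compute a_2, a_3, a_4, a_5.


Substitute y = sum_n a_n x^n.
y''(x) has coefficient (n+2)(n+1) a_{n+2} at x^n;
-2 x y'(x) has coefficient -2 n a_n at x^n (shift);
-5 y(x) has coefficient -5 a_n at x^n.
Matching x^n: (n+2)(n+1) a_{n+2} + (-2n - 5) a_n = 0.
Thus a_{n+2} = (2n + 5) / ((n+1)(n+2)) * a_n.

Check with a_0 = 3, a_1 = 2 (apply the recurrence for n = 0, 1, 2, 3): a_0 = 3, a_1 = 2, a_2 = 15/2, a_3 = 7/3, a_4 = 45/8, a_5 = 77/60.

a_(n+2) = (2n + 5) / ((n+1)(n+2)) * a_n; check: a_0 = 3, a_1 = 2, a_2 = 15/2, a_3 = 7/3, a_4 = 45/8, a_5 = 77/60


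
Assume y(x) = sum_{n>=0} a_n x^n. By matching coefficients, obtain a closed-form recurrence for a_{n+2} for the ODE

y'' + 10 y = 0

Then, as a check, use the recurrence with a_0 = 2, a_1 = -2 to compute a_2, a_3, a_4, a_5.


Substitute y = sum_n a_n x^n into y'' + (const) y = 0.
y''(x) = sum_{n>=0} (n+2)(n+1) a_{n+2} x^n.
The ODE becomes sum_n [(n+2)(n+1) a_{n+2} + 10 a_n] x^n = 0.
Setting each coefficient to zero gives the recurrence:
  (n+2)(n+1) a_{n+2} + 10 a_n = 0,
  a_{n+2} = -10 / ((n+1)(n+2)) a_n.

Check with a_0 = 2, a_1 = -2 (apply the recurrence for n = 0, 1, 2, 3): a_0 = 2, a_1 = -2, a_2 = -10, a_3 = 10/3, a_4 = 25/3, a_5 = -5/3.

a_{n+2} = -10/((n+1)(n+2)) * a_n; check: a_0 = 2, a_1 = -2, a_2 = -10, a_3 = 10/3, a_4 = 25/3, a_5 = -5/3


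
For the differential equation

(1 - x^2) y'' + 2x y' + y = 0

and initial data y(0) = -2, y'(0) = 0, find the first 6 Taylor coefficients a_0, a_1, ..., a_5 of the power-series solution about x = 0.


Ansatz: y(x) = sum_{n>=0} a_n x^n, so y'(x) = sum_{n>=1} n a_n x^(n-1) and y''(x) = sum_{n>=2} n(n-1) a_n x^(n-2).
Substitute into P(x) y'' + Q(x) y' + R(x) y = 0 with P(x) = 1 - x^2, Q(x) = 2x, R(x) = 1, and match powers of x.
Initial conditions: a_0 = -2, a_1 = 0.
Setting the coefficient of each power of x to zero and solving order by order (substituting the coefficients already found):
  x^0: 2 a_2 + a_0 = 0  ->  2 a_2 = -a_0 = 2  ->  a_2 = 1
  x^1: 6 a_3 + 3 a_1 = 0  ->  6 a_3 = -3 a_1 = 0  ->  a_3 = 0
  x^2: 12 a_4 + 3 a_2 = 0  ->  12 a_4 = -3 a_2 = -3  ->  a_4 = -1/4
  x^3: 20 a_5 + a_3 = 0  ->  20 a_5 = -a_3 = 0  ->  a_5 = 0
Truncated series: y(x) = -2 + x^2 - (1/4) x^4 + O(x^6).

a_0 = -2; a_1 = 0; a_2 = 1; a_3 = 0; a_4 = -1/4; a_5 = 0


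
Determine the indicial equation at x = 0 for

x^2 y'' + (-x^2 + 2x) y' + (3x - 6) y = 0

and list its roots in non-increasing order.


Divide by x^2 to reach normal form y'' + P_1(x) y' + P_2(x) y = 0 with P_1(x) = -1 + 2/x and P_2(x) = 3/x - 6/x^2.
x = 0 is a singular point because the y'-coefficient -1 + 2/x has a pole at x = 0 and the y-coefficient 3/x - 6/x^2 has a pole at x = 0.
It is a regular singular point because x P_1(x) = p(x) = 2 - x and x^2 P_2(x) = q(x) = 3x - 6 are polynomials, hence analytic at x = 0.
p(0) = 2,  q(0) = -6.
Indicial equation: r(r-1) + p(0) r + q(0) = 0, i.e. r^2 + (p(0) - 1) r + q(0) = 0, i.e. r^2 + 1 r - 6 = 0.
Discriminant: (1)^2 - 4(-6) = 25, so r = (-1 ± 5)/2.
Solving: r_1 = 2, r_2 = -3.

indicial: r^2 + 1 r - 6 = 0; roots r_1 = 2, r_2 = -3


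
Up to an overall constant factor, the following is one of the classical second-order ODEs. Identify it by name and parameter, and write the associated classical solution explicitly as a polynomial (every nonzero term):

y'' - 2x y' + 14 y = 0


The equation is already in a standard form:  y'' - 2x y' + 14 y = 0.
This matches the Hermite equation y'' - 2x y' + 2n y = 0 with 2n = 14, so n = 7; the polynomial solution is H_7(x).
With y = sum_k a_k x^k, matching x^k gives (k+2)(k+1) a_{k+2} = 2(k - n) a_k = 2(k - 7) a_k. The right side vanishes at k = 7, so the series with the parity of 7 terminates at degree 7.
Standard normalization: leading coefficient of H_n is 2^n, so a_7 = 2^7 = 128. Work downward with a_k = (k+1)(k+2) a_{k+2} / (2(k - n)):
  a_5 = (6)(7)(128) / (2(5 - 7)) = 5376/(-4) = -1344
  a_3 = (4)(5)(-1344) / (2(3 - 7)) = -26880/(-8) = 3360
  a_1 = (2)(3)(3360) / (2(1 - 7)) = 20160/(-12) = -1680
Hence H_7(x) = 128 x^7 - 1344 x^5 + 3360 x^3 - 1680 x.

H_7(x); series = 128 x^7 - 1344 x^5 + 3360 x^3 - 1680 x


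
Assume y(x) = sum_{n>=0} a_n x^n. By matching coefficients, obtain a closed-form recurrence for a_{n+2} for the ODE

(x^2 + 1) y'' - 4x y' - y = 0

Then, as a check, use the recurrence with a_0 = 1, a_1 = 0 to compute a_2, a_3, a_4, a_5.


Substitute y = sum_n a_n x^n.
(1 + 1 x^2) y'' contributes (n+2)(n+1) a_{n+2} + n(n-1) a_n at x^n.
-4 x y'(x) contributes -4 n a_n at x^n.
-y(x) contributes -1 a_n at x^n.
Matching x^n: (n+2)(n+1) a_{n+2} + (n(n-1) - 4 n - 1) a_n = 0.
Thus a_{n+2} = (-n(n-1) + 4 n + 1) / ((n+1)(n+2)) * a_n.

Check with a_0 = 1, a_1 = 0 (apply the recurrence for n = 0, 1, 2, 3): a_0 = 1, a_1 = 0, a_2 = 1/2, a_3 = 0, a_4 = 7/24, a_5 = 0.

a_(n+2) = (-n(n-1) + 4 n + 1) / ((n+1)(n+2)) * a_n; check: a_0 = 1, a_1 = 0, a_2 = 1/2, a_3 = 0, a_4 = 7/24, a_5 = 0


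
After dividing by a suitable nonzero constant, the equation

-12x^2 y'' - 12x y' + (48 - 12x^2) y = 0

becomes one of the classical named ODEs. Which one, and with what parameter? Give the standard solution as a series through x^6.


All three coefficients share the factor -12; dividing through by -12 gives  x^2 y'' + x y' + (x^2 - 4) y = 0.
This matches the Bessel equation x^2 y'' + x y' + (x^2 - nu^2) y = 0 with nu^2 = 4, so nu = 2; the solution bounded at x = 0 is J_2(x).
Frobenius at x = 0: indicial roots ±nu; for r = nu the recurrence k(k + 2nu) c_k = -c_{k-2} gives the standard series J_nu(x) = sum_{k>=0} (-1)^k / (k! (k+nu)!) (x/2)^(2k+nu). Evaluate the first 3 terms:
  k = 0: (-1)^0 / (0! * 2! * 2^2) x^2 = 1/(1*2*4) x^2 = (1/8) x^2
  k = 1: (-1)^1 / (1! * 3! * 2^4) x^4 = -1/(1*6*16) x^4 = (-1/96) x^4
  k = 2: (-1)^2 / (2! * 4! * 2^6) x^6 = 1/(2*24*64) x^6 = (1/3072) x^6
Hence J_2(x) = x^6/3072 - x^4/96 + x^2/8 + ....

J_2(x); series = x^6/3072 - x^4/96 + x^2/8


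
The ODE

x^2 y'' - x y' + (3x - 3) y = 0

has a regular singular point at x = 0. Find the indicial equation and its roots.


Divide by x^2 to reach normal form y'' + P_1(x) y' + P_2(x) y = 0 with P_1(x) = -1/x and P_2(x) = 3/x - 3/x^2.
x = 0 is a singular point because the y'-coefficient -1/x has a pole at x = 0 and the y-coefficient 3/x - 3/x^2 has a pole at x = 0.
It is a regular singular point because x P_1(x) = p(x) = -1 and x^2 P_2(x) = q(x) = 3x - 3 are polynomials, hence analytic at x = 0.
p(0) = -1,  q(0) = -3.
Indicial equation: r(r-1) + p(0) r + q(0) = 0, i.e. r^2 + (p(0) - 1) r + q(0) = 0, i.e. r^2 - 2 r - 3 = 0.
Discriminant: (-2)^2 - 4(-3) = 16, so r = (2 ± 4)/2.
Solving: r_1 = 3, r_2 = -1.

indicial: r^2 - 2 r - 3 = 0; roots r_1 = 3, r_2 = -1


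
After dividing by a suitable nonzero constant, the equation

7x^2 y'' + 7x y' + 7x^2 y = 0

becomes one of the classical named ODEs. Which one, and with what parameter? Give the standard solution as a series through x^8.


All three coefficients share the factor 7; dividing through by 7 gives  x^2 y'' + x y' + x^2 y = 0.
This matches the Bessel equation x^2 y'' + x y' + (x^2 - nu^2) y = 0 with nu^2 = 0, so nu = 0; the solution bounded at x = 0 is J_0(x).
Frobenius at x = 0: indicial roots ±nu; for r = nu the recurrence k(k + 2nu) c_k = -c_{k-2} gives the standard series J_nu(x) = sum_{k>=0} (-1)^k / (k! (k+nu)!) (x/2)^(2k+nu). Evaluate the first 5 terms:
  k = 0: (-1)^0 / (0! * 0! * 2^0) x^0 = 1/(1*1*1) x^0 = (1) x^0
  k = 1: (-1)^1 / (1! * 1! * 2^2) x^2 = -1/(1*1*4) x^2 = (-1/4) x^2
  k = 2: (-1)^2 / (2! * 2! * 2^4) x^4 = 1/(2*2*16) x^4 = (1/64) x^4
  k = 3: (-1)^3 / (3! * 3! * 2^6) x^6 = -1/(6*6*64) x^6 = (-1/2304) x^6
  k = 4: (-1)^4 / (4! * 4! * 2^8) x^8 = 1/(24*24*256) x^8 = (1/147456) x^8
Hence J_0(x) = x^8/147456 - x^6/2304 + x^4/64 - x^2/4 + 1 + ....

J_0(x); series = x^8/147456 - x^6/2304 + x^4/64 - x^2/4 + 1


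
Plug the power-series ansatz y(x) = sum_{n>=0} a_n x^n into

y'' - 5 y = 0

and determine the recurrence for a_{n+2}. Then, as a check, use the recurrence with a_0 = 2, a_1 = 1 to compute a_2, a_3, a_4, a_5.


Substitute y = sum_n a_n x^n into y'' + (const) y = 0.
y''(x) = sum_{n>=0} (n+2)(n+1) a_{n+2} x^n.
The ODE becomes sum_n [(n+2)(n+1) a_{n+2} - 5 a_n] x^n = 0.
Setting each coefficient to zero gives the recurrence:
  (n+2)(n+1) a_{n+2} - 5 a_n = 0,
  a_{n+2} = 5 / ((n+1)(n+2)) a_n.

Check with a_0 = 2, a_1 = 1 (apply the recurrence for n = 0, 1, 2, 3): a_0 = 2, a_1 = 1, a_2 = 5, a_3 = 5/6, a_4 = 25/12, a_5 = 5/24.

a_{n+2} = 5/((n+1)(n+2)) * a_n; check: a_0 = 2, a_1 = 1, a_2 = 5, a_3 = 5/6, a_4 = 25/12, a_5 = 5/24


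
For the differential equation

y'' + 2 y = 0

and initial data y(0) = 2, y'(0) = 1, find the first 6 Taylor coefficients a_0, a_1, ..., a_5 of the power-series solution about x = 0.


Ansatz: y(x) = sum_{n>=0} a_n x^n, so y'(x) = sum_{n>=1} n a_n x^(n-1) and y''(x) = sum_{n>=2} n(n-1) a_n x^(n-2).
Substitute into P(x) y'' + Q(x) y' + R(x) y = 0 with P(x) = 1, Q(x) = 0, R(x) = 2, and match powers of x.
Initial conditions: a_0 = 2, a_1 = 1.
Setting the coefficient of each power of x to zero and solving order by order (substituting the coefficients already found):
  x^0: 2 a_2 + 2 a_0 = 0  ->  2 a_2 = -2 a_0 = -4  ->  a_2 = -2
  x^1: 6 a_3 + 2 a_1 = 0  ->  6 a_3 = -2 a_1 = -2  ->  a_3 = -1/3
  x^2: 12 a_4 + 2 a_2 = 0  ->  12 a_4 = -2 a_2 = 4  ->  a_4 = 1/3
  x^3: 20 a_5 + 2 a_3 = 0  ->  20 a_5 = -2 a_3 = 2/3  ->  a_5 = 1/30
Truncated series: y(x) = 2 + x - 2 x^2 - (1/3) x^3 + (1/3) x^4 + (1/30) x^5 + O(x^6).

a_0 = 2; a_1 = 1; a_2 = -2; a_3 = -1/3; a_4 = 1/3; a_5 = 1/30


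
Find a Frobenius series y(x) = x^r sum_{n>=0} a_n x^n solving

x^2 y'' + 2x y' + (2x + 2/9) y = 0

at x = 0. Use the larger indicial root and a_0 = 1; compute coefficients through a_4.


Write in Frobenius form y'' + (p(x)/x) y' + (q(x)/x^2) y = 0:
  p(x) = 2,  q(x) = 2x + 2/9.
Indicial equation: r(r-1) + (2) r + (2/9) = 0 -> roots r_1 = -1/3, r_2 = -2/3.
Take r = r_1 = -1/3. Let y(x) = x^r sum_{n>=0} a_n x^n with a_0 = 1.
Substitute y = x^r sum a_n x^n and match x^{r+n}. The recurrence is
  D(n) a_n + 2 a_{n-1} = 0,  where D(n) = (r+n)(r+n-1) + (2)(r+n) + (2/9).
  a_n = -2 / D(n) * a_{n-1}.
Since the indicial polynomial factors as (r - r_1)(r - r_2), D(n) = (r_1 + n - r_1)(r_1 + n - r_2) = n(n + 1/3).
Evaluating step by step (a_0 = 1):
  n = 1: D(1) = 1(1 + 1/3) = 4/3; numerator = -2(1) = -2; a_1 = (-2)/(4/3) = -3/2
  n = 2: D(2) = 2(2 + 1/3) = 14/3; numerator = -2(-3/2) = 3; a_2 = (3)/(14/3) = 9/14
  n = 3: D(3) = 3(3 + 1/3) = 10; numerator = -2(9/14) = -9/7; a_3 = (-9/7)/(10) = -9/70
  n = 4: D(4) = 4(4 + 1/3) = 52/3; numerator = -2(-9/70) = 9/35; a_4 = (9/35)/(52/3) = 27/1820

r = -1/3; a_0 = 1; a_1 = -3/2; a_2 = 9/14; a_3 = -9/70; a_4 = 27/1820


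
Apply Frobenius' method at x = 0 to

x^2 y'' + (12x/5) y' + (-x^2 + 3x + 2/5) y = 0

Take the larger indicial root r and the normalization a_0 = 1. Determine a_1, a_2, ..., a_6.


Write in Frobenius form y'' + (p(x)/x) y' + (q(x)/x^2) y = 0:
  p(x) = 12/5,  q(x) = -x^2 + 3x + 2/5.
Indicial equation: r(r-1) + (12/5) r + (2/5) = 0 -> roots r_1 = -2/5, r_2 = -1.
Take r = r_1 = -2/5. Let y(x) = x^r sum_{n>=0} a_n x^n with a_0 = 1.
Substitute y = x^r sum a_n x^n and match x^{r+n}. The recurrence is
  D(n) a_n + 3 a_{n-1} - 1 a_{n-2} = 0,  where D(n) = (r+n)(r+n-1) + (12/5)(r+n) + (2/5).
  a_n = [-3 a_{n-1} + 1 a_{n-2}] / D(n).
Since the indicial polynomial factors as (r - r_1)(r - r_2), D(n) = (r_1 + n - r_1)(r_1 + n - r_2) = n(n + 3/5).
Evaluating step by step (a_0 = 1):
  n = 1: D(1) = 1(1 + 3/5) = 8/5; numerator = -3(1) = -3; a_1 = (-3)/(8/5) = -15/8
  n = 2: D(2) = 2(2 + 3/5) = 26/5; numerator = -3(-15/8) + 1(1) = 53/8; a_2 = (53/8)/(26/5) = 265/208
  n = 3: D(3) = 3(3 + 3/5) = 54/5; numerator = -3(265/208) + 1(-15/8) = -1185/208; a_3 = (-1185/208)/(54/5) = -1975/3744
  n = 4: D(4) = 4(4 + 3/5) = 92/5; numerator = -3(-1975/3744) + 1(265/208) = 3565/1248; a_4 = (3565/1248)/(92/5) = 775/4992
  n = 5: D(5) = 5(5 + 3/5) = 28; numerator = -3(775/4992) + 1(-1975/3744) = -14875/14976; a_5 = (-14875/14976)/(28) = -2125/59904
  n = 6: D(6) = 6(6 + 3/5) = 198/5; numerator = -3(-2125/59904) + 1(775/4992) = 5225/19968; a_6 = (5225/19968)/(198/5) = 2375/359424

r = -2/5; a_0 = 1; a_1 = -15/8; a_2 = 265/208; a_3 = -1975/3744; a_4 = 775/4992; a_5 = -2125/59904; a_6 = 2375/359424


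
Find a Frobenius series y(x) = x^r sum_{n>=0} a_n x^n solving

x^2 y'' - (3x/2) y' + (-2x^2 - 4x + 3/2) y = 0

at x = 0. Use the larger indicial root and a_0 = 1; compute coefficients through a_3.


Write in Frobenius form y'' + (p(x)/x) y' + (q(x)/x^2) y = 0:
  p(x) = -3/2,  q(x) = -2x^2 - 4x + 3/2.
Indicial equation: r(r-1) + (-3/2) r + (3/2) = 0 -> roots r_1 = 3/2, r_2 = 1.
Take r = r_1 = 3/2. Let y(x) = x^r sum_{n>=0} a_n x^n with a_0 = 1.
Substitute y = x^r sum a_n x^n and match x^{r+n}. The recurrence is
  D(n) a_n - 4 a_{n-1} - 2 a_{n-2} = 0,  where D(n) = (r+n)(r+n-1) + (-3/2)(r+n) + (3/2).
  a_n = [4 a_{n-1} + 2 a_{n-2}] / D(n).
Since the indicial polynomial factors as (r - r_1)(r - r_2), D(n) = (r_1 + n - r_1)(r_1 + n - r_2) = n(n + 1/2).
Evaluating step by step (a_0 = 1):
  n = 1: D(1) = 1(1 + 1/2) = 3/2; numerator = 4(1) = 4; a_1 = (4)/(3/2) = 8/3
  n = 2: D(2) = 2(2 + 1/2) = 5; numerator = 4(8/3) + 2(1) = 38/3; a_2 = (38/3)/(5) = 38/15
  n = 3: D(3) = 3(3 + 1/2) = 21/2; numerator = 4(38/15) + 2(8/3) = 232/15; a_3 = (232/15)/(21/2) = 464/315

r = 3/2; a_0 = 1; a_1 = 8/3; a_2 = 38/15; a_3 = 464/315


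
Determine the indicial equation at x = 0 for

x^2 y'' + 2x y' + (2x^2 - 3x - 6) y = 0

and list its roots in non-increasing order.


Divide by x^2 to reach normal form y'' + P_1(x) y' + P_2(x) y = 0 with P_1(x) = 2/x and P_2(x) = 2 - 3/x - 6/x^2.
x = 0 is a singular point because the y'-coefficient 2/x has a pole at x = 0 and the y-coefficient 2 - 3/x - 6/x^2 has a pole at x = 0.
It is a regular singular point because x P_1(x) = p(x) = 2 and x^2 P_2(x) = q(x) = 2x^2 - 3x - 6 are polynomials, hence analytic at x = 0.
p(0) = 2,  q(0) = -6.
Indicial equation: r(r-1) + p(0) r + q(0) = 0, i.e. r^2 + (p(0) - 1) r + q(0) = 0, i.e. r^2 + 1 r - 6 = 0.
Discriminant: (1)^2 - 4(-6) = 25, so r = (-1 ± 5)/2.
Solving: r_1 = 2, r_2 = -3.

indicial: r^2 + 1 r - 6 = 0; roots r_1 = 2, r_2 = -3


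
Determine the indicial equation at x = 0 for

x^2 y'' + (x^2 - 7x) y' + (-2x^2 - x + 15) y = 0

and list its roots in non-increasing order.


Divide by x^2 to reach normal form y'' + P_1(x) y' + P_2(x) y = 0 with P_1(x) = 1 - 7/x and P_2(x) = -2 - 1/x + 15/x^2.
x = 0 is a singular point because the y'-coefficient 1 - 7/x has a pole at x = 0 and the y-coefficient -2 - 1/x + 15/x^2 has a pole at x = 0.
It is a regular singular point because x P_1(x) = p(x) = x - 7 and x^2 P_2(x) = q(x) = -2x^2 - x + 15 are polynomials, hence analytic at x = 0.
p(0) = -7,  q(0) = 15.
Indicial equation: r(r-1) + p(0) r + q(0) = 0, i.e. r^2 + (p(0) - 1) r + q(0) = 0, i.e. r^2 - 8 r + 15 = 0.
Discriminant: (-8)^2 - 4(15) = 4, so r = (8 ± 2)/2.
Solving: r_1 = 5, r_2 = 3.

indicial: r^2 - 8 r + 15 = 0; roots r_1 = 5, r_2 = 3


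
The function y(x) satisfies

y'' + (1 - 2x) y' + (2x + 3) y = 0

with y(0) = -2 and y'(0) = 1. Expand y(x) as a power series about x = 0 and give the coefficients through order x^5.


Ansatz: y(x) = sum_{n>=0} a_n x^n, so y'(x) = sum_{n>=1} n a_n x^(n-1) and y''(x) = sum_{n>=2} n(n-1) a_n x^(n-2).
Substitute into P(x) y'' + Q(x) y' + R(x) y = 0 with P(x) = 1, Q(x) = 1 - 2x, R(x) = 2x + 3, and match powers of x.
Initial conditions: a_0 = -2, a_1 = 1.
Setting the coefficient of each power of x to zero and solving order by order (substituting the coefficients already found):
  x^0: 2 a_2 + a_1 + 3 a_0 = 0  ->  2 a_2 = -a_1 - 3 a_0 = 5  ->  a_2 = 5/2
  x^1: 6 a_3 + 2 a_2 + a_1 + 2 a_0 = 0  ->  6 a_3 = -2 a_2 - a_1 - 2 a_0 = -2  ->  a_3 = -1/3
  x^2: 12 a_4 + 3 a_3 - a_2 + 2 a_1 = 0  ->  12 a_4 = -3 a_3 + a_2 - 2 a_1 = 3/2  ->  a_4 = 1/8
  x^3: 20 a_5 + 4 a_4 - 3 a_3 + 2 a_2 = 0  ->  20 a_5 = -4 a_4 + 3 a_3 - 2 a_2 = -13/2  ->  a_5 = -13/40
Truncated series: y(x) = -2 + x + (5/2) x^2 - (1/3) x^3 + (1/8) x^4 - (13/40) x^5 + O(x^6).

a_0 = -2; a_1 = 1; a_2 = 5/2; a_3 = -1/3; a_4 = 1/8; a_5 = -13/40


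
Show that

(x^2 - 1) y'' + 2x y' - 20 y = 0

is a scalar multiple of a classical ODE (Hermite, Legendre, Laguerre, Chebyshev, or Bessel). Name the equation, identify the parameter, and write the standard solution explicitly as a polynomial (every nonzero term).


All three coefficients share the factor -1; dividing through by -1 gives  (1 - x^2) y'' - 2x y' + 20 y = 0.
This matches the Legendre equation (1 - x^2) y'' - 2x y' + n(n+1) y = 0 (note the -2x y' term) with n(n+1) = 20, so n = 4; the polynomial solution is P_4(x).
With y = sum_k a_k x^k, matching x^k gives (k+2)(k+1) a_{k+2} = [k(k+1) - n(n+1)] a_k = (k - 4)(k + 5) a_k. The right side vanishes at k = 4, so the series with the parity of 4 terminates at degree 4.
Standard normalization (P_n(1) = 1): leading coefficient (2n)!/(2^n (n!)^2) = 40320/(16*576) = 35/8, so a_4 = 35/8. Work downward with a_k = (k+1)(k+2) a_{k+2} / ((k - 4)(k + 5)):
  a_2 = (3)(4)(35/8) / ((2 - 4)(2 + 5)) = (105/2)/(-14) = -15/4
  a_0 = (1)(2)(-15/4) / ((0 - 4)(0 + 5)) = (-15/2)/(-20) = 3/8
Hence P_4(x) = 35 x^4/8 - 15 x^2/4 + 3/8.

P_4(x); series = 35 x^4/8 - 15 x^2/4 + 3/8


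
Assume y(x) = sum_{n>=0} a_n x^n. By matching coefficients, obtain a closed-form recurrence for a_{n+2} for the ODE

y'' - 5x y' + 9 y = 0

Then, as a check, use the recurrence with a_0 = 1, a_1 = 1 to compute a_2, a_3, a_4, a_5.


Substitute y = sum_n a_n x^n.
y''(x) has coefficient (n+2)(n+1) a_{n+2} at x^n;
-5 x y'(x) has coefficient -5 n a_n at x^n (shift);
9 y(x) has coefficient 9 a_n at x^n.
Matching x^n: (n+2)(n+1) a_{n+2} + (-5n + 9) a_n = 0.
Thus a_{n+2} = (5n - 9) / ((n+1)(n+2)) * a_n.

Check with a_0 = 1, a_1 = 1 (apply the recurrence for n = 0, 1, 2, 3): a_0 = 1, a_1 = 1, a_2 = -9/2, a_3 = -2/3, a_4 = -3/8, a_5 = -1/5.

a_(n+2) = (5n - 9) / ((n+1)(n+2)) * a_n; check: a_0 = 1, a_1 = 1, a_2 = -9/2, a_3 = -2/3, a_4 = -3/8, a_5 = -1/5


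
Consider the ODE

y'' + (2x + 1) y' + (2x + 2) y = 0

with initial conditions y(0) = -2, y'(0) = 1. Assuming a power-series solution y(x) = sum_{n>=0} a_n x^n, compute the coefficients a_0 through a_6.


Ansatz: y(x) = sum_{n>=0} a_n x^n, so y'(x) = sum_{n>=1} n a_n x^(n-1) and y''(x) = sum_{n>=2} n(n-1) a_n x^(n-2).
Substitute into P(x) y'' + Q(x) y' + R(x) y = 0 with P(x) = 1, Q(x) = 2x + 1, R(x) = 2x + 2, and match powers of x.
Initial conditions: a_0 = -2, a_1 = 1.
Setting the coefficient of each power of x to zero and solving order by order (substituting the coefficients already found):
  x^0: 2 a_2 + a_1 + 2 a_0 = 0  ->  2 a_2 = -a_1 - 2 a_0 = 3  ->  a_2 = 3/2
  x^1: 6 a_3 + 2 a_2 + 4 a_1 + 2 a_0 = 0  ->  6 a_3 = -2 a_2 - 4 a_1 - 2 a_0 = -3  ->  a_3 = -1/2
  x^2: 12 a_4 + 3 a_3 + 6 a_2 + 2 a_1 = 0  ->  12 a_4 = -3 a_3 - 6 a_2 - 2 a_1 = -19/2  ->  a_4 = -19/24
  x^3: 20 a_5 + 4 a_4 + 8 a_3 + 2 a_2 = 0  ->  20 a_5 = -4 a_4 - 8 a_3 - 2 a_2 = 25/6  ->  a_5 = 5/24
  x^4: 30 a_6 + 5 a_5 + 10 a_4 + 2 a_3 = 0  ->  30 a_6 = -5 a_5 - 10 a_4 - 2 a_3 = 63/8  ->  a_6 = 21/80
Truncated series: y(x) = -2 + x + (3/2) x^2 - (1/2) x^3 - (19/24) x^4 + (5/24) x^5 + (21/80) x^6 + O(x^7).

a_0 = -2; a_1 = 1; a_2 = 3/2; a_3 = -1/2; a_4 = -19/24; a_5 = 5/24; a_6 = 21/80


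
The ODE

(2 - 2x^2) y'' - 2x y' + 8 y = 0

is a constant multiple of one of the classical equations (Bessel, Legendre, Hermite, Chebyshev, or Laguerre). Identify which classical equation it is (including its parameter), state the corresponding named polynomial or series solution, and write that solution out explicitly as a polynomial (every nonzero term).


All three coefficients share the factor 2; dividing through by 2 gives  (1 - x^2) y'' - x y' + 4 y = 0.
This matches the Chebyshev equation (1 - x^2) y'' - x y' + n^2 y = 0 (note the -x y' term, not -2x y') with n^2 = 4, so n = 2; the polynomial solution is T_2(x).
With y = sum_k a_k x^k, matching x^k gives (k+2)(k+1) a_{k+2} = (k^2 - n^2) a_k = (k - 2)(k + 2) a_k. The right side vanishes at k = 2, so the series with the parity of 2 terminates at degree 2.
Standard normalization: leading coefficient of T_n is 2^(n-1), so a_2 = 2^1 = 2. Work downward with a_k = (k+1)(k+2) a_{k+2} / ((k - 2)(k + 2)):
  a_0 = (1)(2)(2) / ((0 - 2)(0 + 2)) = 4/(-4) = -1
Hence T_2(x) = 2 x^2 - 1.

T_2(x); series = 2 x^2 - 1


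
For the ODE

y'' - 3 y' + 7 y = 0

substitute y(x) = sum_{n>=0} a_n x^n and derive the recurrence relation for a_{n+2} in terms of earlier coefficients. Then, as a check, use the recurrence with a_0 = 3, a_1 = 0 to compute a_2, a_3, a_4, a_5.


Substitute y = sum_n a_n x^n.
y''(x) has coefficient (n+2)(n+1) a_{n+2} at x^n;
-3 y'(x) has coefficient -3 (n+1) a_{n+1} at x^n;
7 y(x) has coefficient 7 a_n at x^n.
Matching x^n: (n+2)(n+1) a_{n+2} - 3 (n+1) a_{n+1} + 7 a_n = 0.
Thus a_{n+2} = [3 (n+1) a_{n+1} - 7 a_n] / ((n+1)(n+2)).

Check with a_0 = 3, a_1 = 0 (apply the recurrence for n = 0, 1, 2, 3): a_0 = 3, a_1 = 0, a_2 = -21/2, a_3 = -21/2, a_4 = -7/4, a_5 = 21/8.

a_(n+2) = [3 (n+1) a_(n+1) - 7 a_n] / ((n+1)(n+2)); check: a_0 = 3, a_1 = 0, a_2 = -21/2, a_3 = -21/2, a_4 = -7/4, a_5 = 21/8


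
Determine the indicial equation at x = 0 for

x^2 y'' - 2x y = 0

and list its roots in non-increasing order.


Divide by x^2 to reach normal form y'' + P_1(x) y' + P_2(x) y = 0 with P_1(x) = 0 and P_2(x) = -2/x.
x = 0 is a singular point because the y-coefficient -2/x has a pole at x = 0.
It is a regular singular point because x P_1(x) = p(x) = 0 and x^2 P_2(x) = q(x) = -2x are polynomials, hence analytic at x = 0.
p(0) = 0,  q(0) = 0.
Indicial equation: r(r-1) + p(0) r + q(0) = 0, i.e. r^2 + (p(0) - 1) r + q(0) = 0, i.e. r^2 - 1 r = 0.
Discriminant: (-1)^2 - 4(0) = 1, so r = (1 ± 1)/2.
Solving: r_1 = 1, r_2 = 0.

indicial: r^2 - 1 r = 0; roots r_1 = 1, r_2 = 0


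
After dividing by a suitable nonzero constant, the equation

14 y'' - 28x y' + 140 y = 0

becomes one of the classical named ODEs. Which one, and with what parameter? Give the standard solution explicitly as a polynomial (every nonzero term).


All three coefficients share the factor 14; dividing through by 14 gives  y'' - 2x y' + 10 y = 0.
This matches the Hermite equation y'' - 2x y' + 2n y = 0 with 2n = 10, so n = 5; the polynomial solution is H_5(x).
With y = sum_k a_k x^k, matching x^k gives (k+2)(k+1) a_{k+2} = 2(k - n) a_k = 2(k - 5) a_k. The right side vanishes at k = 5, so the series with the parity of 5 terminates at degree 5.
Standard normalization: leading coefficient of H_n is 2^n, so a_5 = 2^5 = 32. Work downward with a_k = (k+1)(k+2) a_{k+2} / (2(k - n)):
  a_3 = (4)(5)(32) / (2(3 - 5)) = 640/(-4) = -160
  a_1 = (2)(3)(-160) / (2(1 - 5)) = -960/(-8) = 120
Hence H_5(x) = 32 x^5 - 160 x^3 + 120 x.

H_5(x); series = 32 x^5 - 160 x^3 + 120 x


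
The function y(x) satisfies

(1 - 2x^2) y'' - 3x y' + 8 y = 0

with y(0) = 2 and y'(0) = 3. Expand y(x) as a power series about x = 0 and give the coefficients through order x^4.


Ansatz: y(x) = sum_{n>=0} a_n x^n, so y'(x) = sum_{n>=1} n a_n x^(n-1) and y''(x) = sum_{n>=2} n(n-1) a_n x^(n-2).
Substitute into P(x) y'' + Q(x) y' + R(x) y = 0 with P(x) = 1 - 2x^2, Q(x) = -3x, R(x) = 8, and match powers of x.
Initial conditions: a_0 = 2, a_1 = 3.
Setting the coefficient of each power of x to zero and solving order by order (substituting the coefficients already found):
  x^0: 2 a_2 + 8 a_0 = 0  ->  2 a_2 = -8 a_0 = -16  ->  a_2 = -8
  x^1: 6 a_3 + 5 a_1 = 0  ->  6 a_3 = -5 a_1 = -15  ->  a_3 = -5/2
  x^2: 12 a_4 - 2 a_2 = 0  ->  12 a_4 = 2 a_2 = -16  ->  a_4 = -4/3
Truncated series: y(x) = 2 + 3 x - 8 x^2 - (5/2) x^3 - (4/3) x^4 + O(x^5).

a_0 = 2; a_1 = 3; a_2 = -8; a_3 = -5/2; a_4 = -4/3


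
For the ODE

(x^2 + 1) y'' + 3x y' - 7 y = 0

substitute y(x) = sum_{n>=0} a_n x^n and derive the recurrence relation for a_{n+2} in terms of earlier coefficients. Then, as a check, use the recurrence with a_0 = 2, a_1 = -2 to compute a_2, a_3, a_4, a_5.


Substitute y = sum_n a_n x^n.
(1 + 1 x^2) y'' contributes (n+2)(n+1) a_{n+2} + n(n-1) a_n at x^n.
3 x y'(x) contributes 3 n a_n at x^n.
-7 y(x) contributes -7 a_n at x^n.
Matching x^n: (n+2)(n+1) a_{n+2} + (n(n-1) + 3 n - 7) a_n = 0.
Thus a_{n+2} = (-n(n-1) - 3 n + 7) / ((n+1)(n+2)) * a_n.

Check with a_0 = 2, a_1 = -2 (apply the recurrence for n = 0, 1, 2, 3): a_0 = 2, a_1 = -2, a_2 = 7, a_3 = -4/3, a_4 = -7/12, a_5 = 8/15.

a_(n+2) = (-n(n-1) - 3 n + 7) / ((n+1)(n+2)) * a_n; check: a_0 = 2, a_1 = -2, a_2 = 7, a_3 = -4/3, a_4 = -7/12, a_5 = 8/15


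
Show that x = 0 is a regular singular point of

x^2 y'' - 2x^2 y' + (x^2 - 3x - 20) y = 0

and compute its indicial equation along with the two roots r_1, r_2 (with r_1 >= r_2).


Divide by x^2 to reach normal form y'' + P_1(x) y' + P_2(x) y = 0 with P_1(x) = -2 and P_2(x) = 1 - 3/x - 20/x^2.
x = 0 is a singular point because the y-coefficient 1 - 3/x - 20/x^2 has a pole at x = 0.
It is a regular singular point because x P_1(x) = p(x) = -2x and x^2 P_2(x) = q(x) = x^2 - 3x - 20 are polynomials, hence analytic at x = 0.
p(0) = 0,  q(0) = -20.
Indicial equation: r(r-1) + p(0) r + q(0) = 0, i.e. r^2 + (p(0) - 1) r + q(0) = 0, i.e. r^2 - 1 r - 20 = 0.
Discriminant: (-1)^2 - 4(-20) = 81, so r = (1 ± 9)/2.
Solving: r_1 = 5, r_2 = -4.

indicial: r^2 - 1 r - 20 = 0; roots r_1 = 5, r_2 = -4


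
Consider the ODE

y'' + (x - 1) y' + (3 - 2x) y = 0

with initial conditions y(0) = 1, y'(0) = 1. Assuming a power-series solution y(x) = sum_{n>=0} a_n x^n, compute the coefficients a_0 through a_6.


Ansatz: y(x) = sum_{n>=0} a_n x^n, so y'(x) = sum_{n>=1} n a_n x^(n-1) and y''(x) = sum_{n>=2} n(n-1) a_n x^(n-2).
Substitute into P(x) y'' + Q(x) y' + R(x) y = 0 with P(x) = 1, Q(x) = x - 1, R(x) = 3 - 2x, and match powers of x.
Initial conditions: a_0 = 1, a_1 = 1.
Setting the coefficient of each power of x to zero and solving order by order (substituting the coefficients already found):
  x^0: 2 a_2 - a_1 + 3 a_0 = 0  ->  2 a_2 = a_1 - 3 a_0 = -2  ->  a_2 = -1
  x^1: 6 a_3 - 2 a_2 + 4 a_1 - 2 a_0 = 0  ->  6 a_3 = 2 a_2 - 4 a_1 + 2 a_0 = -4  ->  a_3 = -2/3
  x^2: 12 a_4 - 3 a_3 + 5 a_2 - 2 a_1 = 0  ->  12 a_4 = 3 a_3 - 5 a_2 + 2 a_1 = 5  ->  a_4 = 5/12
  x^3: 20 a_5 - 4 a_4 + 6 a_3 - 2 a_2 = 0  ->  20 a_5 = 4 a_4 - 6 a_3 + 2 a_2 = 11/3  ->  a_5 = 11/60
  x^4: 30 a_6 - 5 a_5 + 7 a_4 - 2 a_3 = 0  ->  30 a_6 = 5 a_5 - 7 a_4 + 2 a_3 = -10/3  ->  a_6 = -1/9
Truncated series: y(x) = 1 + x - x^2 - (2/3) x^3 + (5/12) x^4 + (11/60) x^5 - (1/9) x^6 + O(x^7).

a_0 = 1; a_1 = 1; a_2 = -1; a_3 = -2/3; a_4 = 5/12; a_5 = 11/60; a_6 = -1/9
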